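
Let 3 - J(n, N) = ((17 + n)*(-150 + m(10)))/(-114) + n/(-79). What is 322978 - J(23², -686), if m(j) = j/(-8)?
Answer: 1943451041/6004 ≈ 3.2369e+5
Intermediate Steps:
m(j) = -j/8 (m(j) = j*(-⅛) = -j/8)
J(n, N) = -8917/456 - 47339*n/36024 (J(n, N) = 3 - (((17 + n)*(-150 - ⅛*10))/(-114) + n/(-79)) = 3 - (((17 + n)*(-150 - 5/4))*(-1/114) + n*(-1/79)) = 3 - (((17 + n)*(-605/4))*(-1/114) - n/79) = 3 - ((-10285/4 - 605*n/4)*(-1/114) - n/79) = 3 - ((10285/456 + 605*n/456) - n/79) = 3 - (10285/456 + 47339*n/36024) = 3 + (-10285/456 - 47339*n/36024) = -8917/456 - 47339*n/36024)
322978 - J(23², -686) = 322978 - (-8917/456 - 47339/36024*23²) = 322978 - (-8917/456 - 47339/36024*529) = 322978 - (-8917/456 - 25042331/36024) = 322978 - 1*(-4291129/6004) = 322978 + 4291129/6004 = 1943451041/6004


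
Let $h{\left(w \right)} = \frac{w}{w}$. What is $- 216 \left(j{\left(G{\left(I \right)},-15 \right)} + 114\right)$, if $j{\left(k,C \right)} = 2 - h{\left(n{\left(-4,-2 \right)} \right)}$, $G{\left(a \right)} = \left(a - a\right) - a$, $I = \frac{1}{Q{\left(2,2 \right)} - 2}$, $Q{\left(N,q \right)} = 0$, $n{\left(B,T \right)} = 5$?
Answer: $-24840$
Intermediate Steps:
$h{\left(w \right)} = 1$
$I = - \frac{1}{2}$ ($I = \frac{1}{0 - 2} = \frac{1}{-2} = - \frac{1}{2} \approx -0.5$)
$G{\left(a \right)} = - a$ ($G{\left(a \right)} = 0 - a = - a$)
$j{\left(k,C \right)} = 1$ ($j{\left(k,C \right)} = 2 - 1 = 1$)
$- 216 \left(j{\left(G{\left(I \right)},-15 \right)} + 114\right) = - 216 \left(1 + 114\right) = \left(-216\right) 115 = -24840$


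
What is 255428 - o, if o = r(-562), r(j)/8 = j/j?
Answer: 255420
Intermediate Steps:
r(j) = 8 (r(j) = 8*(j/j) = 8*1 = 8)
o = 8
255428 - o = 255428 - 1*8 = 255428 - 8 = 255420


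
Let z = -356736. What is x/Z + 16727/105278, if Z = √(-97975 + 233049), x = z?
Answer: 16727/105278 - 178368*√135074/67537 ≈ -970.49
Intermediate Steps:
x = -356736
Z = √135074 ≈ 367.52
x/Z + 16727/105278 = -356736*√135074/135074 + 16727/105278 = -178368*√135074/67537 + 16727*(1/105278) = -178368*√135074/67537 + 16727/105278 = 16727/105278 - 178368*√135074/67537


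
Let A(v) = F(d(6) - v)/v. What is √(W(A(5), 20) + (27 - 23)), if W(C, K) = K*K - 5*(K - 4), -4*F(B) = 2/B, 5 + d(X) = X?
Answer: 18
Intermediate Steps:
d(X) = -5 + X
F(B) = -1/(2*B)
A(v) = -1/(2*v*(1 - v)) (A(v) = (-1/(2*((-5 + 6) - v)))/v = (-1/(2*(1 - v)))/v = -1/(2*v*(1 - v)))
W(C, K) = 20 + K² - 5*K (W(C, K) = K² - 5*(-4 + K) = K² + (20 - 5*K) = 20 + K² - 5*K)
√(W(A(5), 20) + (27 - 23)) = √((20 + 20² - 5*20) + (27 - 23)) = √((20 + 400 - 100) + 4) = √(320 + 4) = √324 = 18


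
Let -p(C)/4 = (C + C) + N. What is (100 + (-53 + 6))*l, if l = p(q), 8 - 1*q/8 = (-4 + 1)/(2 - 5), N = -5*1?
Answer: -22684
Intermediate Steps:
N = -5
q = 56 (q = 64 - 8*(-4 + 1)/(2 - 5) = 64 - (-24)/(-3) = 64 - (-24)*(-1)/3 = 64 - 8*1 = 64 - 8 = 56)
p(C) = 20 - 8*C (p(C) = -4*((C + C) - 5) = -4*(2*C - 5) = -4*(-5 + 2*C) = 20 - 8*C)
l = -428 (l = 20 - 8*56 = 20 - 448 = -428)
(100 + (-53 + 6))*l = (100 + (-53 + 6))*(-428) = (100 - 47)*(-428) = 53*(-428) = -22684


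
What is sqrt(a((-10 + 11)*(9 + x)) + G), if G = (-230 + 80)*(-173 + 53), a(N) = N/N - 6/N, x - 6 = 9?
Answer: sqrt(72003)/2 ≈ 134.17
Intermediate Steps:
x = 15 (x = 6 + 9 = 15)
a(N) = 1 - 6/N
G = 18000 (G = -150*(-120) = 18000)
sqrt(a((-10 + 11)*(9 + x)) + G) = sqrt((-6 + (-10 + 11)*(9 + 15))/(((-10 + 11)*(9 + 15))) + 18000) = sqrt((-6 + 1*24)/((1*24)) + 18000) = sqrt((-6 + 24)/24 + 18000) = sqrt((1/24)*18 + 18000) = sqrt(3/4 + 18000) = sqrt(72003/4) = sqrt(72003)/2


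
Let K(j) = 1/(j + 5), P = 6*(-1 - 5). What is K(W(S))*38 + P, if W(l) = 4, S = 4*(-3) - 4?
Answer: -286/9 ≈ -31.778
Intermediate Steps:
P = -36 (P = 6*(-6) = -36)
S = -16 (S = -12 - 4 = -16)
K(j) = 1/(5 + j)
K(W(S))*38 + P = 38/(5 + 4) - 36 = 38/9 - 36 = -286/9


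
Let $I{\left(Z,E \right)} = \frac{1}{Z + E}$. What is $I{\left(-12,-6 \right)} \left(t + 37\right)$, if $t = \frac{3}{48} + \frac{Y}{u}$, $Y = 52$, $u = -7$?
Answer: $- \frac{3319}{2016} \approx -1.6463$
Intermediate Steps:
$t = - \frac{825}{112}$ ($t = \frac{3}{48} + \frac{52}{-7} = 3 \cdot \frac{1}{48} + 52 \left(- \frac{1}{7}\right) = \frac{1}{16} - \frac{52}{7} = - \frac{825}{112} \approx -7.3661$)
$I{\left(Z,E \right)} = \frac{1}{E + Z}$
$I{\left(-12,-6 \right)} \left(t + 37\right) = \frac{- \frac{825}{112} + 37}{-6 - 12} = \frac{1}{-18} \cdot \frac{3319}{112} = \left(- \frac{1}{18}\right) \frac{3319}{112} = - \frac{3319}{2016}$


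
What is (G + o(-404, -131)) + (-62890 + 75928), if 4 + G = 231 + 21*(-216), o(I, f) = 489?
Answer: 9218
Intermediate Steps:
G = -4309 (G = -4 + (231 + 21*(-216)) = -4 + (231 - 4536) = -4 - 4305 = -4309)
(G + o(-404, -131)) + (-62890 + 75928) = (-4309 + 489) + (-62890 + 75928) = -3820 + 13038 = 9218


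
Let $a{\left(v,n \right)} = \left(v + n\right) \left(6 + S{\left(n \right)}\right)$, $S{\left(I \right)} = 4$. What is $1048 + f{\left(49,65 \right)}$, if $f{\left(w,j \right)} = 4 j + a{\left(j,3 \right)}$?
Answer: $1988$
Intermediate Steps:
$a{\left(v,n \right)} = 10 n + 10 v$ ($a{\left(v,n \right)} = \left(v + n\right) \left(6 + 4\right) = \left(n + v\right) 10 = 10 n + 10 v$)
$f{\left(w,j \right)} = 30 + 14 j$ ($f{\left(w,j \right)} = 4 j + \left(10 \cdot 3 + 10 j\right) = 4 j + \left(30 + 10 j\right) = 30 + 14 j$)
$1048 + f{\left(49,65 \right)} = 1048 + \left(30 + 14 \cdot 65\right) = 1048 + \left(30 + 910\right) = 1048 + 940 = 1988$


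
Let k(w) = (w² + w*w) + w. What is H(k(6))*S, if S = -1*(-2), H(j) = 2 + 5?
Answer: 14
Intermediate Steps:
k(w) = w + 2*w² (k(w) = (w² + w²) + w = 2*w² + w = w + 2*w²)
H(j) = 7
S = 2
H(k(6))*S = 7*2 = 14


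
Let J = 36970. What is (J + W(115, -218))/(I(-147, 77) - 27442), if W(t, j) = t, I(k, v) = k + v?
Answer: -37085/27512 ≈ -1.3480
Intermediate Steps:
(J + W(115, -218))/(I(-147, 77) - 27442) = (36970 + 115)/((-147 + 77) - 27442) = 37085/(-70 - 27442) = 37085/(-27512) = 37085*(-1/27512) = -37085/27512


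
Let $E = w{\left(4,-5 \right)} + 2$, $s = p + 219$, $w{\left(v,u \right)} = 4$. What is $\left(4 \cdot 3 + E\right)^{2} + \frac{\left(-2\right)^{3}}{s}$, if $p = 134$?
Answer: $\frac{114364}{353} \approx 323.98$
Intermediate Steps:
$s = 353$ ($s = 134 + 219 = 353$)
$E = 6$ ($E = 4 + 2 = 6$)
$\left(4 \cdot 3 + E\right)^{2} + \frac{\left(-2\right)^{3}}{s} = \left(4 \cdot 3 + 6\right)^{2} + \frac{\left(-2\right)^{3}}{353} = \left(12 + 6\right)^{2} + \frac{1}{353} \left(-8\right) = 18^{2} - \frac{8}{353} = 324 - \frac{8}{353} = \frac{114364}{353}$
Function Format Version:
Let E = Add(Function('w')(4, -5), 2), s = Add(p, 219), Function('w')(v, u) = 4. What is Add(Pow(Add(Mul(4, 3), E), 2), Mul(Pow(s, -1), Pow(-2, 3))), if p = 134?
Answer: Rational(114364, 353) ≈ 323.98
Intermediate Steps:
s = 353 (s = Add(134, 219) = 353)
E = 6 (E = Add(4, 2) = 6)
Add(Pow(Add(Mul(4, 3), E), 2), Mul(Pow(s, -1), Pow(-2, 3))) = Add(Pow(Add(Mul(4, 3), 6), 2), Mul(Pow(353, -1), Pow(-2, 3))) = Add(Pow(Add(12, 6), 2), Mul(Rational(1, 353), -8)) = Add(Pow(18, 2), Rational(-8, 353)) = Add(324, Rational(-8, 353)) = Rational(114364, 353)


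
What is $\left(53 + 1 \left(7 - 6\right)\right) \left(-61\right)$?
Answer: $-3294$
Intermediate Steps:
$\left(53 + 1 \left(7 - 6\right)\right) \left(-61\right) = \left(53 + 1 \cdot 1\right) \left(-61\right) = \left(53 + 1\right) \left(-61\right) = 54 \left(-61\right) = -3294$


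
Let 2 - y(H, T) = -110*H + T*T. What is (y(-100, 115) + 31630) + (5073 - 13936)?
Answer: -1456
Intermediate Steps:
y(H, T) = 2 - T**2 + 110*H (y(H, T) = 2 - (-110*H + T*T) = 2 - (-110*H + T**2) = 2 - (T**2 - 110*H) = 2 + (-T**2 + 110*H) = 2 - T**2 + 110*H)
(y(-100, 115) + 31630) + (5073 - 13936) = ((2 - 1*115**2 + 110*(-100)) + 31630) + (5073 - 13936) = ((2 - 1*13225 - 11000) + 31630) - 8863 = ((2 - 13225 - 11000) + 31630) - 8863 = (-24223 + 31630) - 8863 = 7407 - 8863 = -1456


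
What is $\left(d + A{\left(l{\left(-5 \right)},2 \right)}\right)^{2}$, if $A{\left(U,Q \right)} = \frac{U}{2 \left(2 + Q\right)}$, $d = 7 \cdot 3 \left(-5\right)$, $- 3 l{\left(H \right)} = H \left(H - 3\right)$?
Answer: $\frac{102400}{9} \approx 11378.0$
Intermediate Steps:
$l{\left(H \right)} = - \frac{H \left(-3 + H\right)}{3}$ ($l{\left(H \right)} = - \frac{H \left(H - 3\right)}{3} = - \frac{H \left(-3 + H\right)}{3}$)
$d = -105$ ($d = 21 \left(-5\right) = -105$)
$A{\left(U,Q \right)} = \frac{U}{4 + 2 Q}$
$\left(d + A{\left(l{\left(-5 \right)},2 \right)}\right)^{2} = \left(-105 + \frac{\frac{1}{3} \left(-5\right) \left(3 - -5\right)}{2 \left(2 + 2\right)}\right)^{2} = \left(-105 + \frac{\frac{1}{3} \left(-5\right) \left(3 + 5\right)}{2 \cdot 4}\right)^{2} = \left(-105 + \frac{1}{2} \cdot \frac{1}{3} \left(-5\right) 8 \cdot \frac{1}{4}\right)^{2} = \left(-105 + \frac{1}{2} \left(- \frac{40}{3}\right) \frac{1}{4}\right)^{2} = \left(-105 - \frac{5}{3}\right)^{2} = \left(- \frac{320}{3}\right)^{2} = \frac{102400}{9}$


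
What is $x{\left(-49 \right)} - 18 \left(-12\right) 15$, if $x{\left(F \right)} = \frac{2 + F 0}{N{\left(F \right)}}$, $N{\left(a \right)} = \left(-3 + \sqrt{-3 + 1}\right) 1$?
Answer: $\frac{35634}{11} - \frac{2 i \sqrt{2}}{11} \approx 3239.5 - 0.25713 i$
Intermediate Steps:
$N{\left(a \right)} = -3 + i \sqrt{2}$ ($N{\left(a \right)} = \left(-3 + \sqrt{-2}\right) 1 = \left(-3 + i \sqrt{2}\right) 1 = -3 + i \sqrt{2}$)
$x{\left(F \right)} = \frac{2}{-3 + i \sqrt{2}}$ ($x{\left(F \right)} = \frac{2 + F 0}{-3 + i \sqrt{2}} = \frac{2 + 0}{-3 + i \sqrt{2}} = \frac{2}{-3 + i \sqrt{2}}$)
$x{\left(-49 \right)} - 18 \left(-12\right) 15 = \left(- \frac{6}{11} - \frac{2 i \sqrt{2}}{11}\right) - 18 \left(-12\right) 15 = \left(- \frac{6}{11} - \frac{2 i \sqrt{2}}{11}\right) - \left(-216\right) 15 = \left(- \frac{6}{11} - \frac{2 i \sqrt{2}}{11}\right) - -3240 = \left(- \frac{6}{11} - \frac{2 i \sqrt{2}}{11}\right) + 3240 = \frac{35634}{11} - \frac{2 i \sqrt{2}}{11}$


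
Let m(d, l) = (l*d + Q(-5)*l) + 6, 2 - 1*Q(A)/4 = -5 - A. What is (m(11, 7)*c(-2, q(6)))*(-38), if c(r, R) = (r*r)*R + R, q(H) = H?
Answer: -158460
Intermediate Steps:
Q(A) = 28 + 4*A (Q(A) = 8 - 4*(-5 - A) = 8 + (20 + 4*A) = 28 + 4*A)
m(d, l) = 6 + 8*l + d*l (m(d, l) = (l*d + (28 + 4*(-5))*l) + 6 = (d*l + (28 - 20)*l) + 6 = (d*l + 8*l) + 6 = (8*l + d*l) + 6 = 6 + 8*l + d*l)
c(r, R) = R + R*r**2 (c(r, R) = r**2*R + R = R*r**2 + R = R + R*r**2)
(m(11, 7)*c(-2, q(6)))*(-38) = ((6 + 8*7 + 11*7)*(6*(1 + (-2)**2)))*(-38) = ((6 + 56 + 77)*(6*(1 + 4)))*(-38) = (139*(6*5))*(-38) = (139*30)*(-38) = 4170*(-38) = -158460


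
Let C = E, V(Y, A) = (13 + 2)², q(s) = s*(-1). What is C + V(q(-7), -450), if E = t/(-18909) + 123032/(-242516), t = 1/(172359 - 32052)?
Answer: 36110250408272692/160852681704627 ≈ 224.49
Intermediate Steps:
t = 1/140307 ≈ 7.1272e-6
q(s) = -s
V(Y, A) = 225 (V(Y, A) = 15² = 225)
E = -81602975268383/160852681704627 (E = (1/140307)/(-18909) + 123032/(-242516) = (1/140307)*(-1/18909) + 123032*(-1/242516) = -1/2653065063 - 30758/60629 = -81602975268383/160852681704627 ≈ -0.50731)
C = -81602975268383/160852681704627 ≈ -0.50731
C + V(q(-7), -450) = -81602975268383/160852681704627 + 225 = 36110250408272692/160852681704627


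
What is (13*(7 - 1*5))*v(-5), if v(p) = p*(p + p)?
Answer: 1300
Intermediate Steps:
v(p) = 2*p² (v(p) = p*(2*p) = 2*p²)
(13*(7 - 1*5))*v(-5) = (13*(7 - 1*5))*(2*(-5)²) = (13*(7 - 5))*(2*25) = (13*2)*50 = 26*50 = 1300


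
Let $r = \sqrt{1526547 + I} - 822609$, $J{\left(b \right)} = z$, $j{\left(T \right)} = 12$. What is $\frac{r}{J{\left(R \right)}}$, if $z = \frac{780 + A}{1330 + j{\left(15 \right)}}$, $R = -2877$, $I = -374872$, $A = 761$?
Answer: $- \frac{1103941278}{1541} + \frac{6710 \sqrt{46067}}{1541} \approx -7.1545 \cdot 10^{5}$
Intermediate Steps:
$z = \frac{1541}{1342}$ ($z = \frac{780 + 761}{1330 + 12} = \frac{1541}{1342} \approx 1.1483$)
$J{\left(b \right)} = \frac{1541}{1342}$
$r = -822609 + 5 \sqrt{46067}$ ($r = \sqrt{1526547 - 374872} - 822609 = \sqrt{1151675} - 822609 = 5 \sqrt{46067} - 822609 = -822609 + 5 \sqrt{46067} \approx -8.2154 \cdot 10^{5}$)
$\frac{r}{J{\left(R \right)}} = \frac{-822609 + 5 \sqrt{46067}}{\frac{1541}{1342}} = \left(-822609 + 5 \sqrt{46067}\right) \frac{1342}{1541} = - \frac{1103941278}{1541} + \frac{6710 \sqrt{46067}}{1541}$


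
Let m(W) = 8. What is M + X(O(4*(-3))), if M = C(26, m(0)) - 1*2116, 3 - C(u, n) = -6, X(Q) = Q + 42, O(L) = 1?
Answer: -2064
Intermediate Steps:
X(Q) = 42 + Q
C(u, n) = 9 (C(u, n) = 3 - 1*(-6) = 3 + 6 = 9)
M = -2107 (M = 9 - 1*2116 = 9 - 2116 = -2107)
M + X(O(4*(-3))) = -2107 + (42 + 1) = -2107 + 43 = -2064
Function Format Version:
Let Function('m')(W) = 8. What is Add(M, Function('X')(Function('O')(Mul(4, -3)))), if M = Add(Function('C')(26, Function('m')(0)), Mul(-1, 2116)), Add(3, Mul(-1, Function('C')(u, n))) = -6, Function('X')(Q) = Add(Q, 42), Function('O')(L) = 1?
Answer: -2064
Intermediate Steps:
Function('X')(Q) = Add(42, Q)
Function('C')(u, n) = 9 (Function('C')(u, n) = Add(3, Mul(-1, -6)) = Add(3, 6) = 9)
M = -2107 (M = Add(9, Mul(-1, 2116)) = Add(9, -2116) = -2107)
Add(M, Function('X')(Function('O')(Mul(4, -3)))) = Add(-2107, Add(42, 1)) = Add(-2107, 43) = -2064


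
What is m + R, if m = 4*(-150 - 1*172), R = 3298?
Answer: 2010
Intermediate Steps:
m = -1288 (m = 4*(-150 - 172) = 4*(-322) = -1288)
m + R = -1288 + 3298 = 2010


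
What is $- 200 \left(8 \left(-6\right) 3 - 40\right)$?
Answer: $36800$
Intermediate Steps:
$- 200 \left(8 \left(-6\right) 3 - 40\right) = - 200 \left(\left(-48\right) 3 - 40\right) = - 200 \left(-144 - 40\right) = \left(-200\right) \left(-184\right) = 36800$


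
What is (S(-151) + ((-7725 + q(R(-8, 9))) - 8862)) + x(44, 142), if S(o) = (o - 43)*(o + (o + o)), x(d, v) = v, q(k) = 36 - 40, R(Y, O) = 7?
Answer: 71433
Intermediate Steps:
q(k) = -4
S(o) = 3*o*(-43 + o) (S(o) = (-43 + o)*(o + 2*o) = (-43 + o)*(3*o) = 3*o*(-43 + o))
(S(-151) + ((-7725 + q(R(-8, 9))) - 8862)) + x(44, 142) = (3*(-151)*(-43 - 151) + ((-7725 - 4) - 8862)) + 142 = (3*(-151)*(-194) + (-7729 - 8862)) + 142 = (87882 - 16591) + 142 = 71291 + 142 = 71433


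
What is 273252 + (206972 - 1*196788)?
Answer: 283436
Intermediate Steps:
273252 + (206972 - 1*196788) = 273252 + (206972 - 196788) = 273252 + 10184 = 283436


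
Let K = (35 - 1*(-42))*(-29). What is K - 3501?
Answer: -5734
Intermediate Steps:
K = -2233 (K = (35 + 42)*(-29) = 77*(-29) = -2233)
K - 3501 = -2233 - 3501 = -5734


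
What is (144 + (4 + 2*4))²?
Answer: 24336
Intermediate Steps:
(144 + (4 + 2*4))² = (144 + (4 + 8))² = (144 + 12)² = 156² = 24336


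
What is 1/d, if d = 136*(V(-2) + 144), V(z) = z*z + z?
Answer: 1/19856 ≈ 5.0363e-5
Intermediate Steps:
V(z) = z + z**2 (V(z) = z**2 + z = z + z**2)
d = 19856 (d = 136*(-2*(1 - 2) + 144) = 136*(-2*(-1) + 144) = 136*(2 + 144) = 136*146 = 19856)
1/d = 1/19856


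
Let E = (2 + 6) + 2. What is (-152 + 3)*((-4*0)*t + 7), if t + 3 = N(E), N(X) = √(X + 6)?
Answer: -1043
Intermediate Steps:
E = 10 (E = 8 + 2 = 10)
N(X) = √(6 + X)
t = 1 (t = -3 + √(6 + 10) = -3 + √16 = -3 + 4 = 1)
(-152 + 3)*((-4*0)*t + 7) = (-152 + 3)*(-4*0*1 + 7) = -149*(0*1 + 7) = -149*(0 + 7) = -149*7 = -1043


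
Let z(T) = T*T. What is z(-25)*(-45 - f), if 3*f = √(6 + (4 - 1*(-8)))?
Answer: -28125 - 625*√2 ≈ -29009.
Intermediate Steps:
z(T) = T²
f = √2 (f = √(6 + (4 - 1*(-8)))/3 = √(6 + (4 + 8))/3 = √(6 + 12)/3 = √18/3 = (3*√2)/3 = √2 ≈ 1.4142)
z(-25)*(-45 - f) = (-25)²*(-45 - √2) = 625*(-45 - √2) = -28125 - 625*√2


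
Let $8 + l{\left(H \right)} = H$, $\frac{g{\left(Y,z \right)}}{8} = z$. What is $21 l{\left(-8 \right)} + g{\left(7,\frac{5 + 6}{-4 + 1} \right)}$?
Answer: $- \frac{1096}{3} \approx -365.33$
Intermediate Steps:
$g{\left(Y,z \right)} = 8 z$
$l{\left(H \right)} = -8 + H$
$21 l{\left(-8 \right)} + g{\left(7,\frac{5 + 6}{-4 + 1} \right)} = 21 \left(-8 - 8\right) + 8 \frac{5 + 6}{-4 + 1} = 21 \left(-16\right) + 8 \frac{11}{-3} = -336 + 8 \cdot 11 \left(- \frac{1}{3}\right) = -336 + 8 \left(- \frac{11}{3}\right) = -336 - \frac{88}{3} = - \frac{1096}{3}$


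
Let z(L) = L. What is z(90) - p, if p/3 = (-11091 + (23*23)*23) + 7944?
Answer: -26970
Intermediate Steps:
p = 27060 (p = 3*((-11091 + (23*23)*23) + 7944) = 3*((-11091 + 529*23) + 7944) = 3*((-11091 + 12167) + 7944) = 3*(1076 + 7944) = 3*9020 = 27060)
z(90) - p = 90 - 1*27060 = 90 - 27060 = -26970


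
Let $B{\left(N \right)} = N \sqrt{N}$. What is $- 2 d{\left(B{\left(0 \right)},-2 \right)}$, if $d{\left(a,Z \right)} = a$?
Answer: $0$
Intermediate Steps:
$B{\left(N \right)} = N^{\frac{3}{2}}$
$- 2 d{\left(B{\left(0 \right)},-2 \right)} = - 2 \cdot 0^{\frac{3}{2}} = \left(-2\right) 0 = 0$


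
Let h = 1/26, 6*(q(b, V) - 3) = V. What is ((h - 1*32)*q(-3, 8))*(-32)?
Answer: 4432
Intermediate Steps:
q(b, V) = 3 + V/6
h = 1/26 ≈ 0.038462
((h - 1*32)*q(-3, 8))*(-32) = ((1/26 - 1*32)*(3 + (1/6)*8))*(-32) = ((1/26 - 32)*(3 + 4/3))*(-32) = -831/26*13/3*(-32) = -277/2*(-32) = 4432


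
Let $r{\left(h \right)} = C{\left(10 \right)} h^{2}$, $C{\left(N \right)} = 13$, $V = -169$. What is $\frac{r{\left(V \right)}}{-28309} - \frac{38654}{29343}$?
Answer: $- \frac{11989106585}{830670987} \approx -14.433$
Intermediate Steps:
$r{\left(h \right)} = 13 h^{2}$
$\frac{r{\left(V \right)}}{-28309} - \frac{38654}{29343} = \frac{13 \left(-169\right)^{2}}{-28309} - \frac{38654}{29343} = 13 \cdot 28561 \left(- \frac{1}{28309}\right) - \frac{38654}{29343} = 371293 \left(- \frac{1}{28309}\right) - \frac{38654}{29343} = - \frac{371293}{28309} - \frac{38654}{29343} = - \frac{11989106585}{830670987}$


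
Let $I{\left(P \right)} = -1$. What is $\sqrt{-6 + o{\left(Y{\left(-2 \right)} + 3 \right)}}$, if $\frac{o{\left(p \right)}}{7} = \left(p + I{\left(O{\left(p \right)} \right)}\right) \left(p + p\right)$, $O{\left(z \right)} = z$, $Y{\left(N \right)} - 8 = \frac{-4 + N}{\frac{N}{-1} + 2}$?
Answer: $\frac{\sqrt{4498}}{2} \approx 33.534$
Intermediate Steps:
$Y{\left(N \right)} = 8 + \frac{-4 + N}{2 - N}$ ($Y{\left(N \right)} = 8 + \frac{-4 + N}{\frac{N}{-1} + 2} = 8 + \frac{-4 + N}{N \left(-1\right) + 2} = 8 + \frac{-4 + N}{- N + 2} = 8 + \frac{-4 + N}{2 - N}$)
$o{\left(p \right)} = 14 p \left(-1 + p\right)$ ($o{\left(p \right)} = 7 \left(p - 1\right) \left(p + p\right) = 7 \left(-1 + p\right) 2 p = 7 \cdot 2 p \left(-1 + p\right) = 14 p \left(-1 + p\right)$)
$\sqrt{-6 + o{\left(Y{\left(-2 \right)} + 3 \right)}} = \sqrt{-6 + 14 \left(\frac{-12 + 7 \left(-2\right)}{-2 - 2} + 3\right) \left(-1 + \left(\frac{-12 + 7 \left(-2\right)}{-2 - 2} + 3\right)\right)} = \sqrt{-6 + 14 \left(\frac{-12 - 14}{-4} + 3\right) \left(-1 + \left(\frac{-12 - 14}{-4} + 3\right)\right)} = \sqrt{-6 + 14 \left(\left(- \frac{1}{4}\right) \left(-26\right) + 3\right) \left(-1 + \left(\left(- \frac{1}{4}\right) \left(-26\right) + 3\right)\right)} = \sqrt{-6 + 14 \left(\frac{13}{2} + 3\right) \left(-1 + \left(\frac{13}{2} + 3\right)\right)} = \sqrt{-6 + 14 \cdot \frac{19}{2} \left(-1 + \frac{19}{2}\right)} = \sqrt{-6 + 14 \cdot \frac{19}{2} \cdot \frac{17}{2}} = \sqrt{-6 + \frac{2261}{2}} = \sqrt{\frac{2249}{2}} = \frac{\sqrt{4498}}{2}$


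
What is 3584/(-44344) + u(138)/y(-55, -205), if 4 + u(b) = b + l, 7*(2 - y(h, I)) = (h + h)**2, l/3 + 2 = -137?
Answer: 5566155/66992698 ≈ 0.083086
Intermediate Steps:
l = -417 (l = -6 + 3*(-137) = -6 - 411 = -417)
y(h, I) = 2 - 4*h**2/7 (y(h, I) = 2 - (h + h)**2/7 = 2 - 4*h**2/7)
u(b) = -421 + b (u(b) = -4 + (b - 417) = -4 + (-417 + b) = -421 + b)
3584/(-44344) + u(138)/y(-55, -205) = 3584/(-44344) + (-421 + 138)/(2 - 4/7*(-55)**2) = 3584*(-1/44344) - 283/(2 - 4/7*3025) = -448/5543 - 283/(2 - 12100/7) = -448/5543 - 283/(-12086/7) = -448/5543 - 283*(-7/12086) = -448/5543 + 1981/12086 = 5566155/66992698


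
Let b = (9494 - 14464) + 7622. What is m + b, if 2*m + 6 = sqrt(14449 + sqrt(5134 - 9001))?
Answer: 2649 + sqrt(14449 + I*sqrt(3867))/2 ≈ 2709.1 + 0.12933*I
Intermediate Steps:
b = 2652 (b = -4970 + 7622 = 2652)
m = -3 + sqrt(14449 + I*sqrt(3867))/2 (m = -3 + sqrt(14449 + sqrt(5134 - 9001))/2 = -3 + sqrt(14449 + sqrt(-3867))/2 = -3 + sqrt(14449 + I*sqrt(3867))/2 ≈ 57.102 + 0.12933*I)
m + b = (-3 + sqrt(14449 + I*sqrt(3867))/2) + 2652 = 2649 + sqrt(14449 + I*sqrt(3867))/2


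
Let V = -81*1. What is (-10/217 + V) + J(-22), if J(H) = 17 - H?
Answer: -9124/217 ≈ -42.046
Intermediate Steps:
V = -81
(-10/217 + V) + J(-22) = (-10/217 - 81) + (17 - 1*(-22)) = (-10*1/217 - 81) + (17 + 22) = (-10/217 - 81) + 39 = -17587/217 + 39 = -9124/217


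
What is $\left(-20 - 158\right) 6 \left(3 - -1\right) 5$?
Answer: $-21360$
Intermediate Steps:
$\left(-20 - 158\right) 6 \left(3 - -1\right) 5 = - 178 \cdot 6 \left(3 + 1\right) 5 = - 178 \cdot 6 \cdot 4 \cdot 5 = - 178 \cdot 24 \cdot 5 = \left(-178\right) 120 = -21360$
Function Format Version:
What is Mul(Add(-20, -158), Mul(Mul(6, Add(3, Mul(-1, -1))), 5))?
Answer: -21360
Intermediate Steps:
Mul(Add(-20, -158), Mul(Mul(6, Add(3, Mul(-1, -1))), 5)) = Mul(-178, Mul(Mul(6, Add(3, 1)), 5)) = Mul(-178, Mul(Mul(6, 4), 5)) = Mul(-178, Mul(24, 5)) = Mul(-178, 120) = -21360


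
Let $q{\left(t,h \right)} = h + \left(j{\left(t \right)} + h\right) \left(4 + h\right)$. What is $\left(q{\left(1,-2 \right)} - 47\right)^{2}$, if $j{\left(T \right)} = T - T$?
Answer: $2809$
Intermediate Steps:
$j{\left(T \right)} = 0$
$q{\left(t,h \right)} = h + h \left(4 + h\right)$ ($q{\left(t,h \right)} = h + \left(0 + h\right) \left(4 + h\right) = h + h \left(4 + h\right)$)
$\left(q{\left(1,-2 \right)} - 47\right)^{2} = \left(- 2 \left(5 - 2\right) - 47\right)^{2} = \left(\left(-2\right) 3 - 47\right)^{2} = \left(-6 - 47\right)^{2} = \left(-53\right)^{2} = 2809$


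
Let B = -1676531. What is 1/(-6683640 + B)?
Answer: -1/8360171 ≈ -1.1961e-7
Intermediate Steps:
1/(-6683640 + B) = 1/(-6683640 - 1676531) = 1/(-8360171) = -1/8360171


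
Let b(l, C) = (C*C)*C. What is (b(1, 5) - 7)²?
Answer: 13924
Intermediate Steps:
b(l, C) = C³ (b(l, C) = C²*C = C³)
(b(1, 5) - 7)² = (5³ - 7)² = (125 - 7)² = 118² = 13924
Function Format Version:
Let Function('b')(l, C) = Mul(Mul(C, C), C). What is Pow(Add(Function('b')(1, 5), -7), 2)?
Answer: 13924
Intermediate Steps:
Function('b')(l, C) = Pow(C, 3) (Function('b')(l, C) = Mul(Pow(C, 2), C) = Pow(C, 3))
Pow(Add(Function('b')(1, 5), -7), 2) = Pow(Add(Pow(5, 3), -7), 2) = Pow(Add(125, -7), 2) = Pow(118, 2) = 13924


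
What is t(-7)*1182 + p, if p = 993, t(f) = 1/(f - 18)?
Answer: 23643/25 ≈ 945.72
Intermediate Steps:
t(f) = 1/(-18 + f)
t(-7)*1182 + p = 1182/(-18 - 7) + 993 = 1182/(-25) + 993 = -1/25*1182 + 993 = -1182/25 + 993 = 23643/25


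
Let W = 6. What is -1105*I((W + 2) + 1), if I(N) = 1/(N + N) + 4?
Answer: -80665/18 ≈ -4481.4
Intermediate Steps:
I(N) = 4 + 1/(2*N) (I(N) = 1/(2*N) + 4 = 4 + 1/(2*N))
-1105*I((W + 2) + 1) = -1105*(4 + 1/(2*((6 + 2) + 1))) = -1105*(4 + 1/(2*(8 + 1))) = -1105*(4 + (½)/9) = -1105*(4 + (½)*(⅑)) = -1105*(4 + 1/18) = -1105*73/18 = -80665/18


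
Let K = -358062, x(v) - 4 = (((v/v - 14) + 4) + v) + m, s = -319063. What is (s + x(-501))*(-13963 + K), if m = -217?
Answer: 118968386650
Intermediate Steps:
x(v) = -222 + v (x(v) = 4 + ((((v/v - 14) + 4) + v) - 217) = 4 + ((((1 - 14) + 4) + v) - 217) = 4 + (((-13 + 4) + v) - 217) = 4 + ((-9 + v) - 217) = 4 + (-226 + v) = -222 + v)
(s + x(-501))*(-13963 + K) = (-319063 + (-222 - 501))*(-13963 - 358062) = (-319063 - 723)*(-372025) = -319786*(-372025) = 118968386650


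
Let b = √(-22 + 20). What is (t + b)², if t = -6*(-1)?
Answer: (6 + I*√2)² ≈ 34.0 + 16.971*I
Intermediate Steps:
t = 6
b = I*√2 (b = √(-2) = I*√2 ≈ 1.4142*I)
(t + b)² = (6 + I*√2)²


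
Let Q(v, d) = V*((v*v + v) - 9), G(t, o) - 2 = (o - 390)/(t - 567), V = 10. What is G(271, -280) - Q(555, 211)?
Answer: -456684449/148 ≈ -3.0857e+6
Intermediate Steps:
G(t, o) = 2 + (-390 + o)/(-567 + t) (G(t, o) = 2 + (o - 390)/(t - 567) = 2 + (-390 + o)/(-567 + t))
Q(v, d) = -90 + 10*v + 10*v² (Q(v, d) = 10*((v*v + v) - 9) = 10*((v² + v) - 9) = 10*((v + v²) - 9) = 10*(-9 + v + v²) = -90 + 10*v + 10*v²)
G(271, -280) - Q(555, 211) = (-1524 - 280 + 2*271)/(-567 + 271) - (-90 + 10*555 + 10*555²) = (-1524 - 280 + 542)/(-296) - (-90 + 5550 + 10*308025) = -1/296*(-1262) - (-90 + 5550 + 3080250) = 631/148 - 1*3085710 = 631/148 - 3085710 = -456684449/148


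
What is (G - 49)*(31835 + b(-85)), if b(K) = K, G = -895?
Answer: -29972000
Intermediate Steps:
(G - 49)*(31835 + b(-85)) = (-895 - 49)*(31835 - 85) = -944*31750 = -29972000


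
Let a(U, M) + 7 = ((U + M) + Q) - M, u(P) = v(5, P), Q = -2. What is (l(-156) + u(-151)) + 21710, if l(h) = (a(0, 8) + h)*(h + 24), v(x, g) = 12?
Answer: 43502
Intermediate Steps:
u(P) = 12
a(U, M) = -9 + U (a(U, M) = -7 + (((U + M) - 2) - M) = -7 + (((M + U) - 2) - M) = -7 + ((-2 + M + U) - M) = -7 + (-2 + U) = -9 + U)
l(h) = (-9 + h)*(24 + h) (l(h) = ((-9 + 0) + h)*(h + 24) = (-9 + h)*(24 + h))
(l(-156) + u(-151)) + 21710 = ((-216 + (-156)² + 15*(-156)) + 12) + 21710 = ((-216 + 24336 - 2340) + 12) + 21710 = (21780 + 12) + 21710 = 21792 + 21710 = 43502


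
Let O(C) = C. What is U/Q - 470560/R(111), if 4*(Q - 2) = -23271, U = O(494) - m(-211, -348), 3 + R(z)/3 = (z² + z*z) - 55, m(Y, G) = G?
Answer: -1399379252/214461597 ≈ -6.5251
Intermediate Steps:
R(z) = -174 + 6*z² (R(z) = -9 + 3*((z² + z*z) - 55) = -9 + 3*((z² + z²) - 55) = -9 + 3*(2*z² - 55) = -9 + 3*(-55 + 2*z²) = -9 + (-165 + 6*z²) = -174 + 6*z²)
U = 842 (U = 494 - 1*(-348) = 494 + 348 = 842)
Q = -23263/4 (Q = 2 + (¼)*(-23271) = 2 - 23271/4 = -23263/4 ≈ -5815.8)
U/Q - 470560/R(111) = 842/(-23263/4) - 470560/(-174 + 6*111²) = 842*(-4/23263) - 470560/(-174 + 6*12321) = -3368/23263 - 470560/(-174 + 73926) = -3368/23263 - 470560/73752 = -3368/23263 - 470560*1/73752 = -3368/23263 - 58820/9219 = -1399379252/214461597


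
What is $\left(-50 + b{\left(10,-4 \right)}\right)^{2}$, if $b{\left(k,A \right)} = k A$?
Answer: $8100$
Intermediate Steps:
$b{\left(k,A \right)} = A k$
$\left(-50 + b{\left(10,-4 \right)}\right)^{2} = \left(-50 - 40\right)^{2} = \left(-90\right)^{2} = 8100$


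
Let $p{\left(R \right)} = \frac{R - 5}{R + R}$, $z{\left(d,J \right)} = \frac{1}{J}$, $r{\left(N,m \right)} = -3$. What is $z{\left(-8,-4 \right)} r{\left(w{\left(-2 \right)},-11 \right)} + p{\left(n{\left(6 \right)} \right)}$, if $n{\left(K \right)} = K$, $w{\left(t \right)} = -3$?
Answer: $\frac{5}{6} \approx 0.83333$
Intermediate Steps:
$p{\left(R \right)} = \frac{-5 + R}{2 R}$
$z{\left(-8,-4 \right)} r{\left(w{\left(-2 \right)},-11 \right)} + p{\left(n{\left(6 \right)} \right)} = \frac{1}{-4} \left(-3\right) + \frac{-5 + 6}{2 \cdot 6} = \left(- \frac{1}{4}\right) \left(-3\right) + \frac{1}{2} \cdot \frac{1}{6} \cdot 1 = \frac{3}{4} + \frac{1}{12} = \frac{5}{6}$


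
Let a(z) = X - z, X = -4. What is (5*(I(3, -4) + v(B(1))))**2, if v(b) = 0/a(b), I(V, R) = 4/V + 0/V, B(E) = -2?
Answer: 400/9 ≈ 44.444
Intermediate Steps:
a(z) = -4 - z
I(V, R) = 4/V (I(V, R) = 4/V + 0 = 4/V)
v(b) = 0 (v(b) = 0/(-4 - b) = 0)
(5*(I(3, -4) + v(B(1))))**2 = (5*(4/3 + 0))**2 = (5*(4/3))**2 = (20/3)**2 = 400/9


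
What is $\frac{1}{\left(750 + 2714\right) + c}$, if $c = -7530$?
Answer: $- \frac{1}{4066} \approx -0.00024594$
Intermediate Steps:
$\frac{1}{\left(750 + 2714\right) + c} = \frac{1}{\left(750 + 2714\right) - 7530} = \frac{1}{3464 - 7530} = \frac{1}{-4066} = - \frac{1}{4066}$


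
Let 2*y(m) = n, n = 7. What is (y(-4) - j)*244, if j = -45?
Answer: 11834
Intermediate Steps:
y(m) = 7/2 (y(m) = (½)*7 = 7/2)
(y(-4) - j)*244 = (7/2 - 1*(-45))*244 = (7/2 + 45)*244 = (97/2)*244 = 11834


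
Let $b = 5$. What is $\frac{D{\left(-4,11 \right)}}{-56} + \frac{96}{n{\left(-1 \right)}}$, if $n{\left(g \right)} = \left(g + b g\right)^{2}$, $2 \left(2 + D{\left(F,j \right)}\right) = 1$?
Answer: $\frac{905}{336} \approx 2.6935$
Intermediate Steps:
$D{\left(F,j \right)} = - \frac{3}{2}$ ($D{\left(F,j \right)} = -2 + \frac{1}{2} \cdot 1 = -2 + \frac{1}{2} = - \frac{3}{2}$)
$n{\left(g \right)} = 36 g^{2}$ ($n{\left(g \right)} = \left(g + 5 g\right)^{2} = \left(6 g\right)^{2} = 36 g^{2}$)
$\frac{D{\left(-4,11 \right)}}{-56} + \frac{96}{n{\left(-1 \right)}} = - \frac{3}{2 \left(-56\right)} + \frac{96}{36 \left(-1\right)^{2}} = \left(- \frac{3}{2}\right) \left(- \frac{1}{56}\right) + \frac{96}{36 \cdot 1} = \frac{3}{112} + \frac{96}{36} = \frac{3}{112} + 96 \cdot \frac{1}{36} = \frac{3}{112} + \frac{8}{3} = \frac{905}{336}$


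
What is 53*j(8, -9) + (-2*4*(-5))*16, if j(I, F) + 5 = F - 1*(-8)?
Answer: 322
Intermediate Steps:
j(I, F) = 3 + F (j(I, F) = -5 + (F - 1*(-8)) = -5 + (F + 8) = -5 + (8 + F) = 3 + F)
53*j(8, -9) + (-2*4*(-5))*16 = 53*(3 - 9) + (-2*4*(-5))*16 = 53*(-6) - 8*(-5)*16 = -318 + 40*16 = -318 + 640 = 322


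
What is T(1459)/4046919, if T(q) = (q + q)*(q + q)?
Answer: 8514724/4046919 ≈ 2.1040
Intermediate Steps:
T(q) = 4*q**2 (T(q) = (2*q)*(2*q) = 4*q**2)
T(1459)/4046919 = (4*1459**2)/4046919 = (4*2128681)*(1/4046919) = 8514724*(1/4046919) = 8514724/4046919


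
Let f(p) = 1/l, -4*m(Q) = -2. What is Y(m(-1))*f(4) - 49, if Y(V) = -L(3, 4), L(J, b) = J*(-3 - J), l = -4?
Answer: -107/2 ≈ -53.500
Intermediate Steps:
m(Q) = ½ (m(Q) = -¼*(-2) = ½)
Y(V) = 18 (Y(V) = -(-1)*3*(3 + 3) = -(-1)*3*6 = -1*(-18) = 18)
f(p) = -¼ (f(p) = 1/(-4) = -¼)
Y(m(-1))*f(4) - 49 = 18*(-¼) - 49 = -9/2 - 49 = -107/2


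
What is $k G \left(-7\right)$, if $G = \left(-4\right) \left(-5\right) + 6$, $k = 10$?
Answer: $-1820$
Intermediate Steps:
$G = 26$ ($G = 20 + 6 = 26$)
$k G \left(-7\right) = 10 \cdot 26 \left(-7\right) = 260 \left(-7\right) = -1820$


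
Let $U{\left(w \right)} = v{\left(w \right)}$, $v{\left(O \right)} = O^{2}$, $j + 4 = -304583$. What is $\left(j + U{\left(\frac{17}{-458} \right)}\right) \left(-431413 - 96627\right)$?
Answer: $\frac{8434302021499790}{52441} \approx 1.6083 \cdot 10^{11}$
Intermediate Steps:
$j = -304587$ ($j = -4 - 304583 = -304587$)
$U{\left(w \right)} = w^{2}$
$\left(j + U{\left(\frac{17}{-458} \right)}\right) \left(-431413 - 96627\right) = \left(-304587 + \left(\frac{17}{-458}\right)^{2}\right) \left(-431413 - 96627\right) = \left(-304587 + \left(17 \left(- \frac{1}{458}\right)\right)^{2}\right) \left(-528040\right) = \left(-304587 + \left(- \frac{17}{458}\right)^{2}\right) \left(-528040\right) = \left(-304587 + \frac{289}{209764}\right) \left(-528040\right) = \left(- \frac{63891387179}{209764}\right) \left(-528040\right) = \frac{8434302021499790}{52441}$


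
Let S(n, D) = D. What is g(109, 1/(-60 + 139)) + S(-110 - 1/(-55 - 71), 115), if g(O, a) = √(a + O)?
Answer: 115 + 2*√170087/79 ≈ 125.44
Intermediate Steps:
g(O, a) = √(O + a)
g(109, 1/(-60 + 139)) + S(-110 - 1/(-55 - 71), 115) = √(109 + 1/(-60 + 139)) + 115 = √(109 + 1/79) + 115 = √(8612/79) + 115 = 2*√170087/79 + 115 = 115 + 2*√170087/79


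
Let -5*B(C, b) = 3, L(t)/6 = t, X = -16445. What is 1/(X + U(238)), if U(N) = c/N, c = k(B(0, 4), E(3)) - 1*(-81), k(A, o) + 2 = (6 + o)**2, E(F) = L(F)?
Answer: -238/3913255 ≈ -6.0819e-5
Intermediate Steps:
L(t) = 6*t
B(C, b) = -3/5 (B(C, b) = -1/5*3 = -3/5)
E(F) = 6*F
k(A, o) = -2 + (6 + o)**2
c = 655 (c = (-2 + (6 + 6*3)**2) - 1*(-81) = (-2 + (6 + 18)**2) + 81 = (-2 + 24**2) + 81 = (-2 + 576) + 81 = 574 + 81 = 655)
U(N) = 655/N
1/(X + U(238)) = 1/(-16445 + 655/238) = 1/(-3913255/238) = -238/3913255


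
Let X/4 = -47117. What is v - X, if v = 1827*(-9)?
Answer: 172025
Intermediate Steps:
X = -188468 (X = 4*(-47117) = -188468)
v = -16443
v - X = -16443 - 1*(-188468) = -16443 + 188468 = 172025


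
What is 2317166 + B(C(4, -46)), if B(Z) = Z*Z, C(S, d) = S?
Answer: 2317182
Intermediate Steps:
B(Z) = Z²
2317166 + B(C(4, -46)) = 2317166 + 4² = 2317166 + 16 = 2317182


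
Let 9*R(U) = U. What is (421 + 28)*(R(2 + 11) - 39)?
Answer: -151762/9 ≈ -16862.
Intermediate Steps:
R(U) = U/9
(421 + 28)*(R(2 + 11) - 39) = (421 + 28)*((2 + 11)/9 - 39) = 449*((⅑)*13 - 39) = 449*(13/9 - 39) = 449*(-338/9) = -151762/9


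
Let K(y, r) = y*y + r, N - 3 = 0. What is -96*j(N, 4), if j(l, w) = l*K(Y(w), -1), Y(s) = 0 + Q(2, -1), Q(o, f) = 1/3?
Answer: 256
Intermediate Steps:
N = 3 (N = 3 + 0 = 3)
Q(o, f) = 1/3
Y(s) = 1/3 (Y(s) = 0 + 1/3 = 1/3)
K(y, r) = r + y**2 (K(y, r) = y**2 + r = r + y**2)
j(l, w) = -8*l/9 (j(l, w) = l*(-1 + (1/3)**2) = l*(-1 + 1/9) = l*(-8/9) = -8*l/9)
-96*j(N, 4) = -(-256)*3/3 = -96*(-8/3) = 256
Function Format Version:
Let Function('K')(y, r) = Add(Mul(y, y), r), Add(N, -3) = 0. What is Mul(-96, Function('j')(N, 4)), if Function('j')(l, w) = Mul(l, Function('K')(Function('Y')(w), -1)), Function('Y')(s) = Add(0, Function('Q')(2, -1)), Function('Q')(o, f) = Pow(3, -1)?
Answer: 256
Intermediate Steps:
N = 3 (N = Add(3, 0) = 3)
Function('Q')(o, f) = Rational(1, 3)
Function('Y')(s) = Rational(1, 3) (Function('Y')(s) = Add(0, Rational(1, 3)) = Rational(1, 3))
Function('K')(y, r) = Add(r, Pow(y, 2)) (Function('K')(y, r) = Add(Pow(y, 2), r) = Add(r, Pow(y, 2)))
Function('j')(l, w) = Mul(Rational(-8, 9), l) (Function('j')(l, w) = Mul(l, Add(-1, Pow(Rational(1, 3), 2))) = Mul(l, Add(-1, Rational(1, 9))) = Mul(l, Rational(-8, 9)) = Mul(Rational(-8, 9), l))
Mul(-96, Function('j')(N, 4)) = Mul(-96, Mul(Rational(-8, 9), 3)) = Mul(-96, Rational(-8, 3)) = 256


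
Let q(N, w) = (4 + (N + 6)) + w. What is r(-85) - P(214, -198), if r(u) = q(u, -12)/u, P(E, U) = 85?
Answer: -7138/85 ≈ -83.976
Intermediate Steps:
q(N, w) = 10 + N + w (q(N, w) = (4 + (6 + N)) + w = (10 + N) + w = 10 + N + w)
r(u) = (-2 + u)/u (r(u) = (10 + u - 12)/u = (-2 + u)/u)
r(-85) - P(214, -198) = (-2 - 85)/(-85) - 1*85 = -1/85*(-87) - 85 = 87/85 - 85 = -7138/85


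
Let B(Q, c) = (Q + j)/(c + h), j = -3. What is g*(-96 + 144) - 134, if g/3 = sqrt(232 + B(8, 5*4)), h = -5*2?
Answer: -134 + 72*sqrt(930) ≈ 2061.7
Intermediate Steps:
h = -10
B(Q, c) = (-3 + Q)/(-10 + c) (B(Q, c) = (Q - 3)/(c - 10) = (-3 + Q)/(-10 + c))
g = 3*sqrt(930)/2 (g = 3*sqrt(232 + (-3 + 8)/(-10 + 5*4)) = 3*sqrt(232 + 5/(-10 + 20)) = 3*sqrt(232 + 5/10) = 3*sqrt(232 + (1/10)*5) = 3*sqrt(232 + 1/2) = 3*sqrt(465/2) = 3*(sqrt(930)/2) = 3*sqrt(930)/2 ≈ 45.744)
g*(-96 + 144) - 134 = (3*sqrt(930)/2)*(-96 + 144) - 134 = (3*sqrt(930)/2)*48 - 134 = 72*sqrt(930) - 134 = -134 + 72*sqrt(930)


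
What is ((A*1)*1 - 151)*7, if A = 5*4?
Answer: -917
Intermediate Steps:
A = 20
((A*1)*1 - 151)*7 = ((20*1)*1 - 151)*7 = (20*1 - 151)*7 = (20 - 151)*7 = -131*7 = -917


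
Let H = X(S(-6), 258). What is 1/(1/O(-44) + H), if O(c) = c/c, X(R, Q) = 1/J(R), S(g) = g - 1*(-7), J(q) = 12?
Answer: 12/13 ≈ 0.92308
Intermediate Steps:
S(g) = 7 + g (S(g) = g + 7 = 7 + g)
X(R, Q) = 1/12
O(c) = 1
H = 1/12 ≈ 0.083333
1/(1/O(-44) + H) = 1/(1/1 + 1/12) = 1/(1 + 1/12) = 1/(13/12) = 12/13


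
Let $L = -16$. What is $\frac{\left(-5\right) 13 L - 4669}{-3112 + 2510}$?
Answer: $\frac{3629}{602} \approx 6.0282$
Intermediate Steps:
$\frac{\left(-5\right) 13 L - 4669}{-3112 + 2510} = \frac{\left(-5\right) 13 \left(-16\right) - 4669}{-3112 + 2510} = \frac{\left(-65\right) \left(-16\right) - 4669}{-602} = \left(1040 - 4669\right) \left(- \frac{1}{602}\right) = \left(-3629\right) \left(- \frac{1}{602}\right) = \frac{3629}{602}$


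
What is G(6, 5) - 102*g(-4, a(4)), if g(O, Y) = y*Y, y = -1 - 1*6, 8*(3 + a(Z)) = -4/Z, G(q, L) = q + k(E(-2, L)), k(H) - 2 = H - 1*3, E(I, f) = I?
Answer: -8913/4 ≈ -2228.3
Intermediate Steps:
k(H) = -1 + H (k(H) = 2 + (H - 1*3) = 2 + (H - 3) = 2 + (-3 + H) = -1 + H)
G(q, L) = -3 + q (G(q, L) = q + (-1 - 2) = q - 3 = -3 + q)
a(Z) = -3 - 1/(2*Z) (a(Z) = -3 + (-4/Z)/8 = -3 - 1/(2*Z))
y = -7 (y = -1 - 6 = -7)
g(O, Y) = -7*Y
G(6, 5) - 102*g(-4, a(4)) = (-3 + 6) - (-714)*(-3 - ½/4) = 3 - (-714)*(-3 - ½*¼) = 3 - (-714)*(-3 - ⅛) = 3 - (-714)*(-25)/8 = 3 - 102*175/8 = 3 - 8925/4 = -8913/4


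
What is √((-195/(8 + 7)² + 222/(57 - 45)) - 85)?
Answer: I*√60630/30 ≈ 8.2077*I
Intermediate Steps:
√((-195/(8 + 7)² + 222/(57 - 45)) - 85) = √((-195/(15²) + 222/12) - 85) = √((-195/225 + 222*(1/12)) - 85) = √((-195*1/225 + 37/2) - 85) = √((-13/15 + 37/2) - 85) = √(529/30 - 85) = √(-2021/30) = I*√60630/30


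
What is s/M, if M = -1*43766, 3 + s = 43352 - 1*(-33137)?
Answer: -38243/21883 ≈ -1.7476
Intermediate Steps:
s = 76486 (s = -3 + (43352 - 1*(-33137)) = -3 + (43352 + 33137) = -3 + 76489 = 76486)
M = -43766
s/M = 76486/(-43766) = 76486*(-1/43766) = -38243/21883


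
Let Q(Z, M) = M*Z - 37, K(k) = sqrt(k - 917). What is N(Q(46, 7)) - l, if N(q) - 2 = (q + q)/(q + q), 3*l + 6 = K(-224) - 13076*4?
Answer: 52319/3 - I*sqrt(1141)/3 ≈ 17440.0 - 11.26*I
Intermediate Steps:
K(k) = sqrt(-917 + k)
l = -52310/3 + I*sqrt(1141)/3 (l = -2 + (sqrt(-917 - 224) - 13076*4)/3 = -2 + (sqrt(-1141) - 1*52304)/3 = -2 + (I*sqrt(1141) - 52304)/3 = -2 + (-52304 + I*sqrt(1141))/3 = -2 + (-52304/3 + I*sqrt(1141)/3) = -52310/3 + I*sqrt(1141)/3 ≈ -17437.0 + 11.26*I)
Q(Z, M) = -37 + M*Z
N(q) = 3 (N(q) = 2 + (q + q)/(q + q) = 2 + (2*q)/((2*q)) = 2 + (2*q)*(1/(2*q)) = 2 + 1 = 3)
N(Q(46, 7)) - l = 3 - (-52310/3 + I*sqrt(1141)/3) = 3 + (52310/3 - I*sqrt(1141)/3) = 52319/3 - I*sqrt(1141)/3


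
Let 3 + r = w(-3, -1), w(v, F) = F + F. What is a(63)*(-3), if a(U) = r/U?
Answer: 5/21 ≈ 0.23810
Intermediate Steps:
w(v, F) = 2*F
r = -5 (r = -3 + 2*(-1) = -3 - 2 = -5)
a(U) = -5/U
a(63)*(-3) = -5/63*(-3) = 5/21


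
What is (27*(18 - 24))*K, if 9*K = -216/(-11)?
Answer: -3888/11 ≈ -353.45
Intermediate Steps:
K = 24/11 (K = (-216/(-11))/9 = (-216*(-1/11))/9 = (1/9)*(216/11) = 24/11 ≈ 2.1818)
(27*(18 - 24))*K = (27*(18 - 24))*(24/11) = (27*(-6))*(24/11) = -162*24/11 = -3888/11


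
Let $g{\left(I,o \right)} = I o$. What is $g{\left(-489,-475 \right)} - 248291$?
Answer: $-16016$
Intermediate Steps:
$g{\left(-489,-475 \right)} - 248291 = \left(-489\right) \left(-475\right) - 248291 = 232275 - 248291 = -16016$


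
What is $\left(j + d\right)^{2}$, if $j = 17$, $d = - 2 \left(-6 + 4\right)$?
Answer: $441$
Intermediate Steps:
$d = 4$ ($d = \left(-2\right) \left(-2\right) = 4$)
$\left(j + d\right)^{2} = \left(17 + 4\right)^{2} = 21^{2} = 441$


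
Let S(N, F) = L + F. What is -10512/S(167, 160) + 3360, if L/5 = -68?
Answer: 17092/5 ≈ 3418.4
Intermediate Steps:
L = -340 (L = 5*(-68) = -340)
S(N, F) = -340 + F
-10512/S(167, 160) + 3360 = -10512/(-340 + 160) + 3360 = -10512/(-180) + 3360 = -10512*(-1/180) + 3360 = 292/5 + 3360 = 17092/5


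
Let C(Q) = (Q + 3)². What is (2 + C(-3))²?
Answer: 4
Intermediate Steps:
C(Q) = (3 + Q)²
(2 + C(-3))² = (2 + (3 - 3)²)² = (2 + 0²)² = (2 + 0)² = 2² = 4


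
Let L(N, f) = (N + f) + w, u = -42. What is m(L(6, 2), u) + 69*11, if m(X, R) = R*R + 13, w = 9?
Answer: 2536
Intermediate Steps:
L(N, f) = 9 + N + f (L(N, f) = (N + f) + 9 = 9 + N + f)
m(X, R) = 13 + R**2 (m(X, R) = R**2 + 13 = 13 + R**2)
m(L(6, 2), u) + 69*11 = (13 + (-42)**2) + 69*11 = (13 + 1764) + 759 = 1777 + 759 = 2536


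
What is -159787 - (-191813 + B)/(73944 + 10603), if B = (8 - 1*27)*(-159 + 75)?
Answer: -13509321272/84547 ≈ -1.5978e+5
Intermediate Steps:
B = 1596 (B = (8 - 27)*(-84) = -19*(-84) = 1596)
-159787 - (-191813 + B)/(73944 + 10603) = -159787 - (-191813 + 1596)/(73944 + 10603) = -159787 - (-190217)/84547 = -159787 - 1*(-190217/84547) = -159787 + 190217/84547 = -13509321272/84547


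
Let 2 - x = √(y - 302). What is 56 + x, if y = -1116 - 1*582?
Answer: 58 - 20*I*√5 ≈ 58.0 - 44.721*I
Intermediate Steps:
y = -1698 (y = -1116 - 582 = -1698)
x = 2 - 20*I*√5 (x = 2 - √(-1698 - 302) = 2 - √(-2000) = 2 - 20*I*√5 ≈ 2.0 - 44.721*I)
56 + x = 56 + (2 - 20*I*√5) = 58 - 20*I*√5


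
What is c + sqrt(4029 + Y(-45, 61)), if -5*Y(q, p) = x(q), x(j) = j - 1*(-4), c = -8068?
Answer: -8068 + sqrt(100930)/5 ≈ -8004.5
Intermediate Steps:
x(j) = 4 + j (x(j) = j + 4 = 4 + j)
Y(q, p) = -4/5 - q/5 (Y(q, p) = -(4 + q)/5 = -4/5 - q/5)
c + sqrt(4029 + Y(-45, 61)) = -8068 + sqrt(4029 + (-4/5 - 1/5*(-45))) = -8068 + sqrt(4029 + (-4/5 + 9)) = -8068 + sqrt(4029 + 41/5) = -8068 + sqrt(20186/5) = -8068 + sqrt(100930)/5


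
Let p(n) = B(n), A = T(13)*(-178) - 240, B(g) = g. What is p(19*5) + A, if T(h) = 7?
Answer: -1391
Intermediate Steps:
A = -1486 (A = 7*(-178) - 240 = -1246 - 240 = -1486)
p(n) = n
p(19*5) + A = 19*5 - 1486 = 95 - 1486 = -1391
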